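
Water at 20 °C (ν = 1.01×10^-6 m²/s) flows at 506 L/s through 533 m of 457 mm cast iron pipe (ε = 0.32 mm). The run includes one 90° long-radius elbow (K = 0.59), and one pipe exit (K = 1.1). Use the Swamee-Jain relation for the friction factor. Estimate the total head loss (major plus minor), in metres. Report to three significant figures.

H_L ≈ 11.2 m

V = 4Q/(πD²) = 3.085 m/s; V²/2g = 0.4850 m
Re = 1.40×10^6, ε/D = 7.00×10^-4 → f = 0.01840 (Swamee-Jain)
Major: h_f = f(L/D)·V²/2g = 0.01840·1166·0.4850 = 10.41 m
Minor: ΣK = 1.69; h_m = ΣK·V²/2g = 0.8197 m
Total H_L = 10.41 + 0.8197 = 11.23 m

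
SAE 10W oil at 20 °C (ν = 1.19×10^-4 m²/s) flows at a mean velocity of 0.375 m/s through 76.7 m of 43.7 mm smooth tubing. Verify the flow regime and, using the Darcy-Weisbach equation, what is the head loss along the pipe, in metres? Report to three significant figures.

Re = VD/ν = 0.375·0.04370/1.19×10^-4 = 138 → laminar (Re < 2300)
f = 64/Re = 0.4647
h_f = f(L/D)V²/(2g) = 0.4647·(76.7/0.04370)·0.375²/(2·9.81) = 5.846 m

h_f ≈ 5.85 m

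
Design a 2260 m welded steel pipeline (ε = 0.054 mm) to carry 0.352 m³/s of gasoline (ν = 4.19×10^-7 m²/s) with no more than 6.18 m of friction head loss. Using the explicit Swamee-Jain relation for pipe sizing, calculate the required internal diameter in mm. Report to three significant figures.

D ≈ 549 mm

Swamee-Jain (Type III): D = 0.66·[ε^1.25·(LQ²/(gh_f))^4.75 + ν·Q^9.4·(L/(gh_f))^5.2]^0.04
LQ²/(gh_f) = 4.619; L/(gh_f) = 37.28
Term 1 = ε^1.25·(…)^4.75 = 0.00664; Term 2 = ν·Q^9.4·(…)^5.2 = 0.00340
D = 0.66·(0.00664 + 0.00340)^0.04 = 0.5490 m = 549 mm
Check: V = 1.49 m/s, Re = 1.95×10^6, f = 0.01287, h_f = 5.97 m ≈ 6.18 m ✓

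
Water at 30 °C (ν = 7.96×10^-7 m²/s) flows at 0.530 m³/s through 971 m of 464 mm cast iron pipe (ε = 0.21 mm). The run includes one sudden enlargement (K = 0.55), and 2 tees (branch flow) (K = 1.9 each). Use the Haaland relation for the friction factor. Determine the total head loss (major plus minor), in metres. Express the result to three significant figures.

H_L ≈ 19.6 m

V = 4Q/(πD²) = 3.134 m/s; V²/2g = 0.5007 m
Re = 1.83×10^6, ε/D = 4.53×10^-4 → f = 0.01663 (Haaland)
Major: h_f = f(L/D)·V²/2g = 0.01663·2093·0.5007 = 17.42 m
Minor: ΣK = 4.35; h_m = ΣK·V²/2g = 2.178 m
Total H_L = 17.42 + 2.178 = 19.60 m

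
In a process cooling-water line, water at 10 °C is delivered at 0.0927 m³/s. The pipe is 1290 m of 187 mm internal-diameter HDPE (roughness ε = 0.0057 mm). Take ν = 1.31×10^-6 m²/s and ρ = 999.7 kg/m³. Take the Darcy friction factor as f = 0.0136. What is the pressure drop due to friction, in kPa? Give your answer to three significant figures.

V = 4Q/(πD²) = 4·0.0927/(π·0.187²) = 3.375 m/s
h_f = f(L/D)V²/(2g) = 0.01360·(1290/0.187)·3.375²/(2·9.81) = 54.48 m
Δp = ρg·h_f = 999.7·9.81·54.48 = 534.2 kPa

Δp ≈ 534 kPa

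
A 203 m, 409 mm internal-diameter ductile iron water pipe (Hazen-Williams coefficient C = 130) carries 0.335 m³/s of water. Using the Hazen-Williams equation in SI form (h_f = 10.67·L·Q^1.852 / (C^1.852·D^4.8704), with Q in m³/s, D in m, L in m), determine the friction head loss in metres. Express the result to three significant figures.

h_f ≈ 2.70 m

h_f = 10.67·203·0.335^1.852 / (130^1.852·0.409^4.8704) = 2.704 m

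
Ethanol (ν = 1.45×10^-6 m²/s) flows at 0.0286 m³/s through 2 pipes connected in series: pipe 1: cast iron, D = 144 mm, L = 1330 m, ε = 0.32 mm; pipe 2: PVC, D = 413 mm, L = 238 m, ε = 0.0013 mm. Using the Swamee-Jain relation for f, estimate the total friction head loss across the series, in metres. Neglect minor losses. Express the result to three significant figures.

H ≈ 36.6 m

Pipe 1: V = 1.756 m/s, Re = 1.74×10^5, ε/D = 0.00222, f = 0.02522, h_1 = f(L/D)V²/2g = 36.62 m
Pipe 2: V = 0.2135 m/s, Re = 6.08×10^4, ε/D = 3.15×10^-6, f = 0.01989, h_2 = f(L/D)V²/2g = 0.02663 m
Series → Q common, losses add: H = Σh = 36.64 m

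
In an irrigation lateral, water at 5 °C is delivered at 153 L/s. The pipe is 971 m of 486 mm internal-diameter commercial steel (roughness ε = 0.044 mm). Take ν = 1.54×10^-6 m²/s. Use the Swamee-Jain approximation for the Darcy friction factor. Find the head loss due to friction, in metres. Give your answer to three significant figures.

V = 4Q/(πD²) = 4·0.153/(π·0.486²) = 0.8248 m/s
Re = VD/ν = 0.8248·0.486/1.54×10^-6 = 2.60×10^5 → turbulent
ε/D = 0.044/486 = 9.05×10^-5
Swamee-Jain: f = 0.01567
h_f = f(L/D)V²/(2g) = 0.01567·(971/0.486)·0.8248²/(2·9.81) = 1.085 m

h_f ≈ 1.09 m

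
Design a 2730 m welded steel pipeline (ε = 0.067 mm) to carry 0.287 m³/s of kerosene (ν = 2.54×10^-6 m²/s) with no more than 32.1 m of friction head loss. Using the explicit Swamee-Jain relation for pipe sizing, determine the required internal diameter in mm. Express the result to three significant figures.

D ≈ 396 mm

Swamee-Jain (Type III): D = 0.66·[ε^1.25·(LQ²/(gh_f))^4.75 + ν·Q^9.4·(L/(gh_f))^5.2]^0.04
LQ²/(gh_f) = 0.7141; L/(gh_f) = 8.669
Term 1 = ε^1.25·(…)^4.75 = 1.22×10^-6; Term 2 = ν·Q^9.4·(…)^5.2 = 1.54×10^-6
D = 0.66·(1.22×10^-6 + 1.54×10^-6)^0.04 = 0.3955 m = 396 mm
Check: V = 2.34 m/s, Re = 3.64×10^5, f = 0.01571, h_f = 30.2 m ≈ 32.1 m ✓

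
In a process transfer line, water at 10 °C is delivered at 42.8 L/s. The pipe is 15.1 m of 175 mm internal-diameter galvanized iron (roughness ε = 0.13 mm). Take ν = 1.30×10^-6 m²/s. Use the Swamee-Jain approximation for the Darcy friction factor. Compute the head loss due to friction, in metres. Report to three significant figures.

V = 4Q/(πD²) = 4·0.0428/(π·0.175²) = 1.779 m/s
Re = VD/ν = 1.779·0.175/1.30×10^-6 = 2.40×10^5 → turbulent
ε/D = 0.13/175 = 7.43×10^-4
Swamee-Jain: f = 0.01987
h_f = f(L/D)V²/(2g) = 0.01987·(15.1/0.175)·1.779²/(2·9.81) = 0.2766 m

h_f ≈ 0.277 m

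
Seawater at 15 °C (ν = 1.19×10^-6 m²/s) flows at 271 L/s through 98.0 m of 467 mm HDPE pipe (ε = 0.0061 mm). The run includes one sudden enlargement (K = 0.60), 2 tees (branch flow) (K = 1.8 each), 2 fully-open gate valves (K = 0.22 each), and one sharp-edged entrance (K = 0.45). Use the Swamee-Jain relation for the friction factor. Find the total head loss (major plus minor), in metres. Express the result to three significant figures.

V = 4Q/(πD²) = 1.582 m/s; V²/2g = 0.1276 m
Re = 6.21×10^5, ε/D = 1.31×10^-5 → f = 0.01284 (Swamee-Jain)
Major: h_f = f(L/D)·V²/2g = 0.01284·209.9·0.1276 = 0.3437 m
Minor: ΣK = 5.09; h_m = ΣK·V²/2g = 0.6494 m
Total H_L = 0.3437 + 0.6494 = 0.9931 m

H_L ≈ 0.993 m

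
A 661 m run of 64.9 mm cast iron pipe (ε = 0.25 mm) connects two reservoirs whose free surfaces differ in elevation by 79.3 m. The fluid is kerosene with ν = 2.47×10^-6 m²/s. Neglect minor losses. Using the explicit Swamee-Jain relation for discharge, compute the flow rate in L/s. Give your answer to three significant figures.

Swamee-Jain (Type II): Q = -0.965·√(gD⁵h_f/L)·ln[ε/(3.7D) + √(3.17ν²L/(gD³h_f))]
√(gD⁵h_f/L) = √(9.81·0.0649⁵·79.3/661) = 0.001164
ε/(3.7D) = 0.00104; √(3.17ν²L/(gD³h_f)) = 2.45×10^-4
Q = -0.965·0.001164·ln(0.001286) = 0.007477 m³/s
Check: V = 2.26 m/s, Re = 5.94×10^4, f = 0.03023, h_f = 80.2 m ≈ 79.3 m ✓

Q ≈ 7.48 L/s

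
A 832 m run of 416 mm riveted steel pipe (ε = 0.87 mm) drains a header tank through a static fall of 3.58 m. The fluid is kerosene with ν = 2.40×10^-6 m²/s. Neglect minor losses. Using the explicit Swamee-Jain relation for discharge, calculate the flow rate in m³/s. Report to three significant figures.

Swamee-Jain (Type II): Q = -0.965·√(gD⁵h_f/L)·ln[ε/(3.7D) + √(3.17ν²L/(gD³h_f))]
√(gD⁵h_f/L) = √(9.81·0.416⁵·3.58/832) = 0.02293
ε/(3.7D) = 5.65×10^-4; √(3.17ν²L/(gD³h_f)) = 7.75×10^-5
Q = -0.965·0.02293·ln(6.427×10^-4) = 0.1626 m³/s
Check: V = 1.20 m/s, Re = 2.07×10^5, f = 0.02471, h_f = 3.61 m ≈ 3.58 m ✓

Q ≈ 0.163 m³/s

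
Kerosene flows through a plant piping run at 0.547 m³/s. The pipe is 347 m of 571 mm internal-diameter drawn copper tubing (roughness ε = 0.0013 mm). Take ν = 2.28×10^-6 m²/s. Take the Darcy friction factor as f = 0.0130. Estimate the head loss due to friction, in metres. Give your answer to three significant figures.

V = 4Q/(πD²) = 4·0.547/(π·0.571²) = 2.136 m/s
h_f = f(L/D)V²/(2g) = 0.01300·(347/0.571)·2.136²/(2·9.81) = 1.837 m

h_f ≈ 1.84 m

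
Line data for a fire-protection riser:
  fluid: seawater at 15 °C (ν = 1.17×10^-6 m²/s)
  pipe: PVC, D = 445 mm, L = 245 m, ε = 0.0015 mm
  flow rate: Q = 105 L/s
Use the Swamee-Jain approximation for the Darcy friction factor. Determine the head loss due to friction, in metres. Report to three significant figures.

V = 4Q/(πD²) = 4·0.105/(π·0.445²) = 0.6751 m/s
Re = VD/ν = 0.6751·0.445/1.17×10^-6 = 2.57×10^5 → turbulent
ε/D = 0.0015/445 = 3.37×10^-6
Swamee-Jain: f = 0.01484
h_f = f(L/D)V²/(2g) = 0.01484·(245/0.445)·0.6751²/(2·9.81) = 0.1898 m

h_f ≈ 0.190 m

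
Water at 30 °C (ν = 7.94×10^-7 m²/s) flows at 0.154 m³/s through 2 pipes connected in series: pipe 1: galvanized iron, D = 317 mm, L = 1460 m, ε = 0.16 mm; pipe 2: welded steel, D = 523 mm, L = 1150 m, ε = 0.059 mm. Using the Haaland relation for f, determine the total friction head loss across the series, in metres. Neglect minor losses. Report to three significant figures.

H ≈ 16.3 m

Pipe 1: V = 1.951 m/s, Re = 7.79×10^5, ε/D = 5.05×10^-4, f = 0.01732, h_1 = f(L/D)V²/2g = 15.48 m
Pipe 2: V = 0.7168 m/s, Re = 4.72×10^5, ε/D = 1.13×10^-4, f = 0.01450, h_2 = f(L/D)V²/2g = 0.8350 m
Series → Q common, losses add: H = Σh = 16.32 m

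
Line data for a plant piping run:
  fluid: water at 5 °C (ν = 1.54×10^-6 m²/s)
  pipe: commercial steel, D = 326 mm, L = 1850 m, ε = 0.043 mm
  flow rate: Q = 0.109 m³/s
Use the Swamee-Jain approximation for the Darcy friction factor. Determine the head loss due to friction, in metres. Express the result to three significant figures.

V = 4Q/(πD²) = 4·0.109/(π·0.326²) = 1.306 m/s
Re = VD/ν = 1.306·0.326/1.54×10^-6 = 2.76×10^5 → turbulent
ε/D = 0.043/326 = 1.32×10^-4
Swamee-Jain: f = 0.01590
h_f = f(L/D)V²/(2g) = 0.01590·(1850/0.326)·1.306²/(2·9.81) = 7.843 m

h_f ≈ 7.84 m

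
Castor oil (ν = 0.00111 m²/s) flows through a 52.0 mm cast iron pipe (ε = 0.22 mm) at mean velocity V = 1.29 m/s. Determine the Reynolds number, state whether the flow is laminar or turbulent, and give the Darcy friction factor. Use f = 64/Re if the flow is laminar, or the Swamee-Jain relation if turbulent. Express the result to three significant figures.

Re = VD/ν = 1.290·0.0520/0.00111 = 60.4
Re < 2300 → laminar → f = 64/Re = 1.059

Re ≈ 60.4; laminar; f = 64/Re ≈ 1.06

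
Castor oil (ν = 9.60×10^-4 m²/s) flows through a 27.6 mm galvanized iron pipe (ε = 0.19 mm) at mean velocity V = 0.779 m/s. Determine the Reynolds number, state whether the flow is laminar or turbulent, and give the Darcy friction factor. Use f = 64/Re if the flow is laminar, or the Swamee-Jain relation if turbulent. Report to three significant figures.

Re = VD/ν = 0.7790·0.0276/9.60×10^-4 = 22.4
Re < 2300 → laminar → f = 64/Re = 2.858

Re ≈ 22.4; laminar; f = 64/Re ≈ 2.86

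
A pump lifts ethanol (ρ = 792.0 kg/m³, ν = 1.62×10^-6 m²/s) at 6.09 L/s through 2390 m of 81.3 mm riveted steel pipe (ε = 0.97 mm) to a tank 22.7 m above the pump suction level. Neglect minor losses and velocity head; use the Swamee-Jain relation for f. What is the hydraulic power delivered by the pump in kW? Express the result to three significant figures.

P_hyd ≈ 5.13 kW

V = 4Q/(πD²) = 1.173 m/s; Re = 5.89×10^4; ε/D = 0.0119; f = 0.04152
h_f = f(L/D)V²/2g = 85.62 m
Total head H = z + h_f = 22.7 + 85.62 = 108.3 m
P_hyd = ρgQH = 792.0·9.81·0.00609·108.3 = 5.125 kW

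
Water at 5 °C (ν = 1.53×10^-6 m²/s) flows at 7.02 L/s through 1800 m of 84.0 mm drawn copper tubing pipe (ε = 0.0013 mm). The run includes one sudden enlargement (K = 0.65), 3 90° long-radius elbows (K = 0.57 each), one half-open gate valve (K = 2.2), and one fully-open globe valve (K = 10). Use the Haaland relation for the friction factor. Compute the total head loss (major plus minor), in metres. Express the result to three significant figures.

V = 4Q/(πD²) = 1.267 m/s; V²/2g = 0.08179 m
Re = 6.95×10^4, ε/D = 1.55×10^-5 → f = 0.01930 (Haaland)
Major: h_f = f(L/D)·V²/2g = 0.01930·21429·0.08179 = 33.83 m
Minor: ΣK = 14.6; h_m = ΣK·V²/2g = 1.191 m
Total H_L = 33.83 + 1.191 = 35.02 m

H_L ≈ 35.0 m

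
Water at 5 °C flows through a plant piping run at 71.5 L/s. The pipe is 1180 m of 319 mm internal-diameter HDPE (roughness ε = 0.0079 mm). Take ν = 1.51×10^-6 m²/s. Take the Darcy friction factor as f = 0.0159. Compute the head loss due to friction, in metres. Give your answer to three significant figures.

h_f ≈ 2.40 m

V = 4Q/(πD²) = 4·0.0715/(π·0.319²) = 0.8946 m/s
h_f = f(L/D)V²/(2g) = 0.01590·(1180/0.319)·0.8946²/(2·9.81) = 2.399 m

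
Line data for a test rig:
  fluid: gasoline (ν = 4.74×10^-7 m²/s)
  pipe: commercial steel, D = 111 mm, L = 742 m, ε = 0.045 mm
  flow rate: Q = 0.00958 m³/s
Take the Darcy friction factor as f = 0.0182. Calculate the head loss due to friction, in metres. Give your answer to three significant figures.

V = 4Q/(πD²) = 4·0.00958/(π·0.111²) = 0.9900 m/s
h_f = f(L/D)V²/(2g) = 0.01820·(742/0.111)·0.9900²/(2·9.81) = 6.077 m

h_f ≈ 6.08 m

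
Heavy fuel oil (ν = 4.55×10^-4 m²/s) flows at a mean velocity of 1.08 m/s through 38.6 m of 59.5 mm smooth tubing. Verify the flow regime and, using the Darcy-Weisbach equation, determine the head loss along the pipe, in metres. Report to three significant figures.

h_f ≈ 17.5 m

Re = VD/ν = 1.08·0.05950/4.55×10^-4 = 141 → laminar (Re < 2300)
f = 64/Re = 0.4532
h_f = f(L/D)V²/(2g) = 0.4532·(38.6/0.05950)·1.08²/(2·9.81) = 17.48 m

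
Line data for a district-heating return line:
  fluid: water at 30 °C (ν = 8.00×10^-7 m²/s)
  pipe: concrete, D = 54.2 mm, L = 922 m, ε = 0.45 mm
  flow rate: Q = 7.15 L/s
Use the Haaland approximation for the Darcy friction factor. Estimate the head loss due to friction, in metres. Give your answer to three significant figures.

V = 4Q/(πD²) = 4·0.00715/(π·0.0542²) = 3.099 m/s
Re = VD/ν = 3.099·0.0542/8.00×10^-7 = 2.10×10^5 → turbulent
ε/D = 0.45/54.2 = 0.00830
Haaland: f = 0.03600
h_f = f(L/D)V²/(2g) = 0.03600·(922/0.0542)·3.099²/(2·9.81) = 299.7 m

h_f ≈ 300 m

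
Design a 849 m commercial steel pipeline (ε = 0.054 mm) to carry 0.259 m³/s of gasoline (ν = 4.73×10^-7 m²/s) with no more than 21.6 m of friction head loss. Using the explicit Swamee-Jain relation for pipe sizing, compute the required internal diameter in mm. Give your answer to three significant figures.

D ≈ 317 mm

Swamee-Jain (Type III): D = 0.66·[ε^1.25·(LQ²/(gh_f))^4.75 + ν·Q^9.4·(L/(gh_f))^5.2]^0.04
LQ²/(gh_f) = 0.2688; L/(gh_f) = 4.007
Term 1 = ε^1.25·(…)^4.75 = 9.02×10^-9; Term 2 = ν·Q^9.4·(…)^5.2 = 1.97×10^-9
D = 0.66·(9.02×10^-9 + 1.97×10^-9)^0.04 = 0.3171 m = 317 mm
Check: V = 3.28 m/s, Re = 2.20×10^6, f = 0.01389, h_f = 20.4 m ≈ 21.6 m ✓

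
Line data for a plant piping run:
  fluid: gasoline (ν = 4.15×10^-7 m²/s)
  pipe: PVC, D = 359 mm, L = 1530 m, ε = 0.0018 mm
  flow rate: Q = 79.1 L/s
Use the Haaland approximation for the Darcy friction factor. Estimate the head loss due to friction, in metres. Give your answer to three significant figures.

h_f ≈ 1.65 m

V = 4Q/(πD²) = 4·0.0791/(π·0.359²) = 0.7814 m/s
Re = VD/ν = 0.7814·0.359/4.15×10^-7 = 6.76×10^5 → turbulent
ε/D = 0.0018/359 = 5.01×10^-6
Haaland: f = 0.01245
h_f = f(L/D)V²/(2g) = 0.01245·(1530/0.359)·0.7814²/(2·9.81) = 1.652 m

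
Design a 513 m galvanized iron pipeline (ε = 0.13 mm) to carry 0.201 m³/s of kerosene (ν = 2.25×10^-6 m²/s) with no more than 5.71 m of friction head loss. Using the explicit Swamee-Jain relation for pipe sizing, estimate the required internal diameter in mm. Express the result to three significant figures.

Swamee-Jain (Type III): D = 0.66·[ε^1.25·(LQ²/(gh_f))^4.75 + ν·Q^9.4·(L/(gh_f))^5.2]^0.04
LQ²/(gh_f) = 0.3700; L/(gh_f) = 9.158
Term 1 = ε^1.25·(…)^4.75 = 1.23×10^-7; Term 2 = ν·Q^9.4·(…)^5.2 = 6.36×10^-8
D = 0.66·(1.23×10^-7 + 6.36×10^-8)^0.04 = 0.3552 m = 355 mm
Check: V = 2.03 m/s, Re = 3.20×10^5, f = 0.01741, h_f = 5.28 m ≈ 5.71 m ✓

D ≈ 355 mm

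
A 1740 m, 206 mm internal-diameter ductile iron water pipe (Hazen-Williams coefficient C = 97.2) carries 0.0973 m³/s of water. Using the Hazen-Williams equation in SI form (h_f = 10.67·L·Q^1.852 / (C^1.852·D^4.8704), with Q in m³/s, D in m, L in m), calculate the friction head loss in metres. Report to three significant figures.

h_f = 10.67·1740·0.0973^1.852 / (97.2^1.852·0.206^4.8704) = 113.6 m

h_f ≈ 114 m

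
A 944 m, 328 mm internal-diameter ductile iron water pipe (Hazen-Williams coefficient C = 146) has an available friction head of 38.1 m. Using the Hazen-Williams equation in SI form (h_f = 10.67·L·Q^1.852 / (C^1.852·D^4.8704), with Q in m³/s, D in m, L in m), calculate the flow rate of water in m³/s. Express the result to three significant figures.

Q ≈ 0.383 m³/s

Rearranging: Q = [h_f·C^1.852·D^4.8704 / (10.67·L)]^(1/1.852)
Q = [38.1·146^1.852·0.328^4.8704 / (10.67·944)]^0.540 = 0.3831 m³/s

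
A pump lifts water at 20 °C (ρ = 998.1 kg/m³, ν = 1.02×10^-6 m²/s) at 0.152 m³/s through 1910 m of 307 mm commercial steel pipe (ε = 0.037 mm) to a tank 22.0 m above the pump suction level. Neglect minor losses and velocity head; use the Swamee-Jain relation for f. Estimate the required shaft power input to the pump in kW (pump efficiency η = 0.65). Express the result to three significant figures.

V = 4Q/(πD²) = 2.053 m/s; Re = 6.18×10^5; ε/D = 1.21×10^-4; f = 0.01439
h_f = f(L/D)V²/2g = 19.23 m
Total head H = z + h_f = 22.0 + 19.23 = 41.23 m
P_hyd = ρgQH = 998.1·9.81·0.152·41.23 = 61.37 kW
P_shaft = P_hyd/η = 61.37/0.65 = 94.41 kW

P_shaft ≈ 94.4 kW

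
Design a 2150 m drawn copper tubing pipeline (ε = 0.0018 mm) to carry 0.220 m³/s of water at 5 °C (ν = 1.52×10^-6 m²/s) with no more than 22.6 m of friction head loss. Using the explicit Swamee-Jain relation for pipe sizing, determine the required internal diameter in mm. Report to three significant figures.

D ≈ 351 mm

Swamee-Jain (Type III): D = 0.66·[ε^1.25·(LQ²/(gh_f))^4.75 + ν·Q^9.4·(L/(gh_f))^5.2]^0.04
LQ²/(gh_f) = 0.4694; L/(gh_f) = 9.698
Term 1 = ε^1.25·(…)^4.75 = 1.81×10^-9; Term 2 = ν·Q^9.4·(…)^5.2 = 1.35×10^-7
D = 0.66·(1.81×10^-9 + 1.35×10^-7)^0.04 = 0.3508 m = 351 mm
Check: V = 2.28 m/s, Re = 5.25×10^5, f = 0.01306, h_f = 21.1 m ≈ 22.6 m ✓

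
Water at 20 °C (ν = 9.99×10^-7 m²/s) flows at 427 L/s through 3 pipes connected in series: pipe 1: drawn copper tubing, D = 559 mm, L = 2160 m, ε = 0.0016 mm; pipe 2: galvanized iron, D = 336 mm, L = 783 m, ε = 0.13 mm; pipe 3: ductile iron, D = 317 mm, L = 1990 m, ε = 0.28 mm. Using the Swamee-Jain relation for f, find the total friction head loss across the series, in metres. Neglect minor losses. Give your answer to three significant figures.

H ≈ 233 m

Pipe 1: V = 1.740 m/s, Re = 9.74×10^5, ε/D = 2.86×10^-6, f = 0.01173, h_1 = f(L/D)V²/2g = 6.993 m
Pipe 2: V = 4.816 m/s, Re = 1.62×10^6, ε/D = 3.87×10^-4, f = 0.01624, h_2 = f(L/D)V²/2g = 44.74 m
Pipe 3: V = 5.410 m/s, Re = 1.72×10^6, ε/D = 8.83×10^-4, f = 0.01932, h_3 = f(L/D)V²/2g = 180.9 m
Series → Q common, losses add: H = Σh = 232.7 m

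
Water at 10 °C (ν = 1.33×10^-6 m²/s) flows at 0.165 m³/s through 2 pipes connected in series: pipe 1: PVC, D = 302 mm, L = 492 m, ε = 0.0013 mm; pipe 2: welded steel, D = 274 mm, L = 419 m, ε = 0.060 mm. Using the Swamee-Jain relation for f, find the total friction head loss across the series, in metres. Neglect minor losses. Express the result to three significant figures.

H ≈ 15.2 m

Pipe 1: V = 2.303 m/s, Re = 5.23×10^5, ε/D = 4.30×10^-6, f = 0.01306, h_1 = f(L/D)V²/2g = 5.753 m
Pipe 2: V = 2.798 m/s, Re = 5.76×10^5, ε/D = 2.19×10^-4, f = 0.01551, h_2 = f(L/D)V²/2g = 9.467 m
Series → Q common, losses add: H = Σh = 15.22 m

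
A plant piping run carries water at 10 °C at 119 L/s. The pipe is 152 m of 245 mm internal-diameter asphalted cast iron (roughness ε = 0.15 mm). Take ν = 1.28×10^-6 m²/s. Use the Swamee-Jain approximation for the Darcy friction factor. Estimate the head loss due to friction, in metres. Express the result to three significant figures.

h_f ≈ 3.72 m

V = 4Q/(πD²) = 4·0.119/(π·0.245²) = 2.524 m/s
Re = VD/ν = 2.524·0.245/1.28×10^-6 = 4.83×10^5 → turbulent
ε/D = 0.15/245 = 6.12×10^-4
Swamee-Jain: f = 0.01847
h_f = f(L/D)V²/(2g) = 0.01847·(152/0.245)·2.524²/(2·9.81) = 3.722 m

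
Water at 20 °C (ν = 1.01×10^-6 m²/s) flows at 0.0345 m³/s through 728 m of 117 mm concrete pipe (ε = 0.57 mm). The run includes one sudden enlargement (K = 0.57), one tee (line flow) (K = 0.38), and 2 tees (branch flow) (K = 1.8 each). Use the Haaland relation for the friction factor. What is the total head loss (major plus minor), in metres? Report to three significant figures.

H_L ≈ 102 m

V = 4Q/(πD²) = 3.209 m/s; V²/2g = 0.5248 m
Re = 3.72×10^5, ε/D = 0.00487 → f = 0.03043 (Haaland)
Major: h_f = f(L/D)·V²/2g = 0.03043·6222·0.5248 = 99.37 m
Minor: ΣK = 4.55; h_m = ΣK·V²/2g = 2.388 m
Total H_L = 99.37 + 2.388 = 101.8 m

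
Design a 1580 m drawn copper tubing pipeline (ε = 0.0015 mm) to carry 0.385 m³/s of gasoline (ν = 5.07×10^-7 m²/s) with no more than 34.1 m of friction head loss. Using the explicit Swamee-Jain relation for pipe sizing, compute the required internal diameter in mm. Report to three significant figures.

Swamee-Jain (Type III): D = 0.66·[ε^1.25·(LQ²/(gh_f))^4.75 + ν·Q^9.4·(L/(gh_f))^5.2]^0.04
LQ²/(gh_f) = 0.7001; L/(gh_f) = 4.723
Term 1 = ε^1.25·(…)^4.75 = 9.65×10^-9; Term 2 = ν·Q^9.4·(…)^5.2 = 2.06×10^-7
D = 0.66·(9.65×10^-9 + 2.06×10^-7)^0.04 = 0.3572 m = 357 mm
Check: V = 3.84 m/s, Re = 2.71×10^6, f = 0.01008, h_f = 33.5 m ≈ 34.1 m ✓

D ≈ 357 mm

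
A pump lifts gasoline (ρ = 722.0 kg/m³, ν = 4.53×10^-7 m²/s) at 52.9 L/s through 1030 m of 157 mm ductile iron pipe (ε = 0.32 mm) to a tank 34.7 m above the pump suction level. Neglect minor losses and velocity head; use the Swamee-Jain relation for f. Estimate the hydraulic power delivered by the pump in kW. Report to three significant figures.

V = 4Q/(πD²) = 2.733 m/s; Re = 9.47×10^5; ε/D = 0.00204; f = 0.02381
h_f = f(L/D)V²/2g = 59.44 m
Total head H = z + h_f = 34.7 + 59.44 = 94.14 m
P_hyd = ρgQH = 722.0·9.81·0.0529·94.14 = 35.27 kW

P_hyd ≈ 35.3 kW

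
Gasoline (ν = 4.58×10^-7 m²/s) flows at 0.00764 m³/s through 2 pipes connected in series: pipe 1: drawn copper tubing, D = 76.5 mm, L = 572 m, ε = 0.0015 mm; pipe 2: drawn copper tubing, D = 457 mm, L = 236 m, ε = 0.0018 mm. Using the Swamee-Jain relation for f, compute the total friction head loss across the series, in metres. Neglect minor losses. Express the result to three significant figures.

H ≈ 15.6 m

Pipe 1: V = 1.662 m/s, Re = 2.78×10^5, ε/D = 1.96×10^-5, f = 0.01480, h_1 = f(L/D)V²/2g = 15.59 m
Pipe 2: V = 0.04658 m/s, Re = 4.65×10^4, ε/D = 3.94×10^-6, f = 0.02112, h_2 = f(L/D)V²/2g = 0.001206 m
Series → Q common, losses add: H = Σh = 15.59 m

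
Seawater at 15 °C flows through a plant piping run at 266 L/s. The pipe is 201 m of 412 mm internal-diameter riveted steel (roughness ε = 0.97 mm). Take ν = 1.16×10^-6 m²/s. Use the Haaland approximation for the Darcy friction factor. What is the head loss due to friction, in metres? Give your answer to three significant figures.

V = 4Q/(πD²) = 4·0.266/(π·0.412²) = 1.995 m/s
Re = VD/ν = 1.995·0.412/1.16×10^-6 = 7.09×10^5 → turbulent
ε/D = 0.97/412 = 0.00235
Haaland: f = 0.02472
h_f = f(L/D)V²/(2g) = 0.02472·(201/0.412)·1.995²/(2·9.81) = 2.447 m

h_f ≈ 2.45 m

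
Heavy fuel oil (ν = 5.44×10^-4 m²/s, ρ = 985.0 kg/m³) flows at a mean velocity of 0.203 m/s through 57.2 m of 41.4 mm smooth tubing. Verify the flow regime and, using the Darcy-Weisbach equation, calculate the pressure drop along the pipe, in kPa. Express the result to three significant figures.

Δp ≈ 116 kPa

Re = VD/ν = 0.203·0.04140/5.44×10^-4 = 15.4 → laminar (Re < 2300)
f = 64/Re = 4.143
h_f = f(L/D)V²/(2g) = 4.143·(57.2/0.04140)·0.203²/(2·9.81) = 12.02 m
Δp = ρg·h_f = 985.0·9.81·12.02 = 116.2 kPa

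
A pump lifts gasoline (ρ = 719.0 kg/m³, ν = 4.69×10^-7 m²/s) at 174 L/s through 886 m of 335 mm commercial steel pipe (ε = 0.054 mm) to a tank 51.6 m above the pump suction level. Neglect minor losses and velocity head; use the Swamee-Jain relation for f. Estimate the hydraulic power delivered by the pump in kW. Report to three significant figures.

V = 4Q/(πD²) = 1.974 m/s; Re = 1.41×10^6; ε/D = 1.61×10^-4; f = 0.01404
h_f = f(L/D)V²/2g = 7.377 m
Total head H = z + h_f = 51.6 + 7.377 = 58.98 m
P_hyd = ρgQH = 719.0·9.81·0.174·58.98 = 72.38 kW

P_hyd ≈ 72.4 kW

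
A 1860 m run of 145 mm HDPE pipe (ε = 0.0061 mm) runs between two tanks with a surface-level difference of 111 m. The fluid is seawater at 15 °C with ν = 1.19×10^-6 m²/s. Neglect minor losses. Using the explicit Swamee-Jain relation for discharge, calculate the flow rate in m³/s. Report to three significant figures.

Swamee-Jain (Type II): Q = -0.965·√(gD⁵h_f/L)·ln[ε/(3.7D) + √(3.17ν²L/(gD³h_f))]
√(gD⁵h_f/L) = √(9.81·0.145⁵·111/1860) = 0.006126
ε/(3.7D) = 1.14×10^-5; √(3.17ν²L/(gD³h_f)) = 5.02×10^-5
Q = -0.965·0.006126·ln(6.152×10^-5) = 0.05732 m³/s
Check: V = 3.47 m/s, Re = 4.23×10^5, f = 0.01407, h_f = 111 m ≈ 111 m ✓

Q ≈ 0.0573 m³/s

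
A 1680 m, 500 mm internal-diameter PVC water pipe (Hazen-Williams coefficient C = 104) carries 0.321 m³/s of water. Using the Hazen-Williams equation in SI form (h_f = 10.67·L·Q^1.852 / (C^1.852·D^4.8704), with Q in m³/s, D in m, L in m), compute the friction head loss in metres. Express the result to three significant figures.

h_f = 10.67·1680·0.321^1.852 / (104^1.852·0.500^4.8704) = 11.75 m

h_f ≈ 11.8 m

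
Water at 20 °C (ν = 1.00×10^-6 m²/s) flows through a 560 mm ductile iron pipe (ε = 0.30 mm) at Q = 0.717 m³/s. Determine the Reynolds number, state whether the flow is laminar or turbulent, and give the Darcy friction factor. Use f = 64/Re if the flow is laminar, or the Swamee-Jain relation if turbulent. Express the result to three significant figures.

Re ≈ 1.63×10^6; turbulent; f ≈ 0.0173

V = 4Q/(πD²) = 2.911 m/s
Re = VD/ν = 2.911·0.560/1.00×10^-6 = 1.63×10^6
Re > 4000 → turbulent; ε/D = 5.36×10^-4
Swamee-Jain: f = 0.01734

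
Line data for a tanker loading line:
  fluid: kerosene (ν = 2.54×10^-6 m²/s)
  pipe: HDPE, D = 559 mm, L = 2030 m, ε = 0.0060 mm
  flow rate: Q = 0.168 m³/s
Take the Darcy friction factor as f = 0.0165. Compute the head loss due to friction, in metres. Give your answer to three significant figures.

V = 4Q/(πD²) = 4·0.168/(π·0.559²) = 0.6845 m/s
h_f = f(L/D)V²/(2g) = 0.01650·(2030/0.559)·0.6845²/(2·9.81) = 1.431 m

h_f ≈ 1.43 m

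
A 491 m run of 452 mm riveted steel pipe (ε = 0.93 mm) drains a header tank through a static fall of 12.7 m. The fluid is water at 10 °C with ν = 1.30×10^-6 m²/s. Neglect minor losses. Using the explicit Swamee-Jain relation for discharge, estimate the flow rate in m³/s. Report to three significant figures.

Swamee-Jain (Type II): Q = -0.965·√(gD⁵h_f/L)·ln[ε/(3.7D) + √(3.17ν²L/(gD³h_f))]
√(gD⁵h_f/L) = √(9.81·0.452⁵·12.7/491) = 0.06919
ε/(3.7D) = 5.56×10^-4; √(3.17ν²L/(gD³h_f)) = 1.51×10^-5
Q = -0.965·0.06919·ln(5.712×10^-4) = 0.4986 m³/s
Check: V = 3.11 m/s, Re = 1.08×10^6, f = 0.02384, h_f = 12.7 m ≈ 12.7 m ✓

Q ≈ 0.499 m³/s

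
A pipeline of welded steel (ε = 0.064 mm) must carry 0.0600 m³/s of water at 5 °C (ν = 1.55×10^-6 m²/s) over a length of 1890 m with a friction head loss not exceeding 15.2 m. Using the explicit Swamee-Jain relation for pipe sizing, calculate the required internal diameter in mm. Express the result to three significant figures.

Swamee-Jain (Type III): D = 0.66·[ε^1.25·(LQ²/(gh_f))^4.75 + ν·Q^9.4·(L/(gh_f))^5.2]^0.04
LQ²/(gh_f) = 0.04563; L/(gh_f) = 12.68
Term 1 = ε^1.25·(…)^4.75 = 2.45×10^-12; Term 2 = ν·Q^9.4·(…)^5.2 = 2.76×10^-12
D = 0.66·(2.45×10^-12 + 2.76×10^-12)^0.04 = 0.2335 m = 233 mm
Check: V = 1.40 m/s, Re = 2.11×10^5, f = 0.01752, h_f = 14.2 m ≈ 15.2 m ✓

D ≈ 233 mm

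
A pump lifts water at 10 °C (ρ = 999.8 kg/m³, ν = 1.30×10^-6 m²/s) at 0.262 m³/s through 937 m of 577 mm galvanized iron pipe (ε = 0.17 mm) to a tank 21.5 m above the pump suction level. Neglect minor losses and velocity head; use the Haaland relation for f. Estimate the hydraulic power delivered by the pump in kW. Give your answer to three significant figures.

P_hyd ≈ 58.7 kW

V = 4Q/(πD²) = 1.002 m/s; Re = 4.45×10^5; ε/D = 2.95×10^-4; f = 0.01624
h_f = f(L/D)V²/2g = 1.350 m
Total head H = z + h_f = 21.5 + 1.350 = 22.85 m
P_hyd = ρgQH = 999.8·9.81·0.262·22.85 = 58.72 kW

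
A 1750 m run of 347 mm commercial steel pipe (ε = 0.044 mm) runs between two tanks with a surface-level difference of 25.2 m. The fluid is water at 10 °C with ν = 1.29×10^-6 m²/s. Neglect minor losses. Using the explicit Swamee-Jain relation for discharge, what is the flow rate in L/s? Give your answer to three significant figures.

Q ≈ 248 L/s

Swamee-Jain (Type II): Q = -0.965·√(gD⁵h_f/L)·ln[ε/(3.7D) + √(3.17ν²L/(gD³h_f))]
√(gD⁵h_f/L) = √(9.81·0.347⁵·25.2/1750) = 0.02666
ε/(3.7D) = 3.43×10^-5; √(3.17ν²L/(gD³h_f)) = 2.99×10^-5
Q = -0.965·0.02666·ln(6.417×10^-5) = 0.2484 m³/s
Check: V = 2.63 m/s, Re = 7.06×10^5, f = 0.01428, h_f = 25.3 m ≈ 25.2 m ✓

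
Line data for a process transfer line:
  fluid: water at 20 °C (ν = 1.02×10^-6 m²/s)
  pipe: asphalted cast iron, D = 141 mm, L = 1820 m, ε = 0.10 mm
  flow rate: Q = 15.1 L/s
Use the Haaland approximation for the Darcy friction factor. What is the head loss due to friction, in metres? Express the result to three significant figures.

h_f ≈ 12.5 m

V = 4Q/(πD²) = 4·0.0151/(π·0.141²) = 0.9670 m/s
Re = VD/ν = 0.9670·0.141/1.02×10^-6 = 1.34×10^5 → turbulent
ε/D = 0.10/141 = 7.09×10^-4
Haaland: f = 0.02031
h_f = f(L/D)V²/(2g) = 0.02031·(1820/0.141)·0.9670²/(2·9.81) = 12.50 m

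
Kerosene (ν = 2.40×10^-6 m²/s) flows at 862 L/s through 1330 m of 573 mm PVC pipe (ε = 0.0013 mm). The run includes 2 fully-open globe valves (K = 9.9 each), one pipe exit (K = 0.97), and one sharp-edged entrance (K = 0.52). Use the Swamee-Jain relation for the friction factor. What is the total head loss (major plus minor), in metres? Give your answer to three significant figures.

H_L ≈ 28.1 m

V = 4Q/(πD²) = 3.343 m/s; V²/2g = 0.5695 m
Re = 7.98×10^5, ε/D = 2.27×10^-6 → f = 0.01211 (Swamee-Jain)
Major: h_f = f(L/D)·V²/2g = 0.01211·2321·0.5695 = 16.01 m
Minor: ΣK = 21.3; h_m = ΣK·V²/2g = 12.13 m
Total H_L = 16.01 + 12.13 = 28.13 m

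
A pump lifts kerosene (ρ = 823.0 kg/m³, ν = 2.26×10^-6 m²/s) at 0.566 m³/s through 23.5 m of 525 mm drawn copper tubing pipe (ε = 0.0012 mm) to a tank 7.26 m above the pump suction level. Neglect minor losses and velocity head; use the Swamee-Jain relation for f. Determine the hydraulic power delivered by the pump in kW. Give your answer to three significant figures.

P_hyd ≈ 34.1 kW

V = 4Q/(πD²) = 2.615 m/s; Re = 6.07×10^5; ε/D = 2.29×10^-6; f = 0.01269
h_f = f(L/D)V²/2g = 0.1979 m
Total head H = z + h_f = 7.26 + 0.1979 = 7.458 m
P_hyd = ρgQH = 823.0·9.81·0.566·7.458 = 34.08 kW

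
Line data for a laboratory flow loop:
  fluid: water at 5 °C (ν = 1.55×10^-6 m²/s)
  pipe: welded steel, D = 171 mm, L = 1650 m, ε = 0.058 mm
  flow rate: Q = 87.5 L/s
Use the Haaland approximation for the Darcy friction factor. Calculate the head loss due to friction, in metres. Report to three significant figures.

V = 4Q/(πD²) = 4·0.0875/(π·0.171²) = 3.810 m/s
Re = VD/ν = 3.810·0.171/1.55×10^-6 = 4.20×10^5 → turbulent
ε/D = 0.058/171 = 3.39×10^-4
Haaland: f = 0.01664
h_f = f(L/D)V²/(2g) = 0.01664·(1650/0.171)·3.810²/(2·9.81) = 118.8 m

h_f ≈ 119 m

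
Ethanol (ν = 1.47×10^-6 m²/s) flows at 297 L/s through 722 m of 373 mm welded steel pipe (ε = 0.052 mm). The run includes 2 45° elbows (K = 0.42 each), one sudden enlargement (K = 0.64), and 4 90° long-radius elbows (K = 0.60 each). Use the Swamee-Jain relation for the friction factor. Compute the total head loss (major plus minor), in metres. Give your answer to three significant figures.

H_L ≈ 12.0 m

V = 4Q/(πD²) = 2.718 m/s; V²/2g = 0.3765 m
Re = 6.90×10^5, ε/D = 1.39×10^-4 → f = 0.01446 (Swamee-Jain)
Major: h_f = f(L/D)·V²/2g = 0.01446·1936·0.3765 = 10.54 m
Minor: ΣK = 3.88; h_m = ΣK·V²/2g = 1.461 m
Total H_L = 10.54 + 1.461 = 12.00 m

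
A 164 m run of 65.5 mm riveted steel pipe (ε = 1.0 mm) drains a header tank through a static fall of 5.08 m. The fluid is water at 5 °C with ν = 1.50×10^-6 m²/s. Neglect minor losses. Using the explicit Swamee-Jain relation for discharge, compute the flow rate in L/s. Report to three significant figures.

Q ≈ 3.17 L/s

Swamee-Jain (Type II): Q = -0.965·√(gD⁵h_f/L)·ln[ε/(3.7D) + √(3.17ν²L/(gD³h_f))]
√(gD⁵h_f/L) = √(9.81·0.0655⁵·5.08/164) = 6.053×10^-4
ε/(3.7D) = 0.00413; √(3.17ν²L/(gD³h_f)) = 2.89×10^-4
Q = -0.965·6.053×10^-4·ln(0.004415) = 0.003167 m³/s
Check: V = 0.940 m/s, Re = 4.10×10^4, f = 0.04551, h_f = 5.13 m ≈ 5.08 m ✓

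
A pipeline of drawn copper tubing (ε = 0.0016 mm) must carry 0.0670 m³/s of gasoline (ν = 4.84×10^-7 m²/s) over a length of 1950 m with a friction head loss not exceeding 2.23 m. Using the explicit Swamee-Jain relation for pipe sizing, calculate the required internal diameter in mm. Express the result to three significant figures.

D ≈ 340 mm

Swamee-Jain (Type III): D = 0.66·[ε^1.25·(LQ²/(gh_f))^4.75 + ν·Q^9.4·(L/(gh_f))^5.2]^0.04
LQ²/(gh_f) = 0.4001; L/(gh_f) = 89.14
Term 1 = ε^1.25·(…)^4.75 = 7.34×10^-10; Term 2 = ν·Q^9.4·(…)^5.2 = 6.17×10^-8
D = 0.66·(7.34×10^-10 + 6.17×10^-8)^0.04 = 0.3399 m = 340 mm
Check: V = 0.738 m/s, Re = 5.19×10^5, f = 0.01308, h_f = 2.09 m ≈ 2.23 m ✓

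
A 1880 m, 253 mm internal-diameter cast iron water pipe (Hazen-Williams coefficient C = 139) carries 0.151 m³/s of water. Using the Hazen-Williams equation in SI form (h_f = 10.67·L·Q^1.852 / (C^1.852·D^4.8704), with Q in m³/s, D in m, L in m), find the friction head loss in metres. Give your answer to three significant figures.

h_f = 10.67·1880·0.151^1.852 / (139^1.852·0.253^4.8704) = 52.48 m

h_f ≈ 52.5 m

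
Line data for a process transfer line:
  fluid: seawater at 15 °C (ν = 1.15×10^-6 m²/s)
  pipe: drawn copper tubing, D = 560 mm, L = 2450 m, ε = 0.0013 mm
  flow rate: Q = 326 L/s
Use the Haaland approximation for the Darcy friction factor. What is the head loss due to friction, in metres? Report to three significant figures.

h_f ≈ 4.89 m

V = 4Q/(πD²) = 4·0.326/(π·0.560²) = 1.324 m/s
Re = VD/ν = 1.324·0.560/1.15×10^-6 = 6.45×10^5 → turbulent
ε/D = 0.0013/560 = 2.32×10^-6
Haaland: f = 0.01252
h_f = f(L/D)V²/(2g) = 0.01252·(2450/0.560)·1.324²/(2·9.81) = 4.891 m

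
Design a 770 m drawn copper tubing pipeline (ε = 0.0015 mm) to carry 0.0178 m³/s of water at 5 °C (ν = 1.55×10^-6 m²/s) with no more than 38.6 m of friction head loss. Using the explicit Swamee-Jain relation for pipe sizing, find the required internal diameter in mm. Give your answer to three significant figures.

Swamee-Jain (Type III): D = 0.66·[ε^1.25·(LQ²/(gh_f))^4.75 + ν·Q^9.4·(L/(gh_f))^5.2]^0.04
LQ²/(gh_f) = 6.443×10^-4; L/(gh_f) = 2.033
Term 1 = ε^1.25·(…)^4.75 = 3.66×10^-23; Term 2 = ν·Q^9.4·(…)^5.2 = 2.22×10^-21
D = 0.66·(3.66×10^-23 + 2.22×10^-21)^0.04 = 0.09856 m = 98.6 mm
Check: V = 2.33 m/s, Re = 1.48×10^5, f = 0.01659, h_f = 36.0 m ≈ 38.6 m ✓

D ≈ 98.6 mm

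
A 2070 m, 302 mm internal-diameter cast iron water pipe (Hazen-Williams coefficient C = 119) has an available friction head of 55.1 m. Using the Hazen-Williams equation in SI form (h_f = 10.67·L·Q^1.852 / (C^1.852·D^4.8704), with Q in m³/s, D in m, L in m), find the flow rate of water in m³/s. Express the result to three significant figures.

Q ≈ 0.201 m³/s

Rearranging: Q = [h_f·C^1.852·D^4.8704 / (10.67·L)]^(1/1.852)
Q = [55.1·119^1.852·0.302^4.8704 / (10.67·2070)]^0.540 = 0.2007 m³/s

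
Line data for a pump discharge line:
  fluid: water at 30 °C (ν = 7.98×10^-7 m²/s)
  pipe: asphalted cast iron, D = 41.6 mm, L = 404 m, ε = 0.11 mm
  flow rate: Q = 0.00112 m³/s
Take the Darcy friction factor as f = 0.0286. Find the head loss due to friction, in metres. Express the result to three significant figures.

V = 4Q/(πD²) = 4·0.00112/(π·0.0416²) = 0.8240 m/s
h_f = f(L/D)V²/(2g) = 0.02860·(404/0.0416)·0.8240²/(2·9.81) = 9.613 m

h_f ≈ 9.61 m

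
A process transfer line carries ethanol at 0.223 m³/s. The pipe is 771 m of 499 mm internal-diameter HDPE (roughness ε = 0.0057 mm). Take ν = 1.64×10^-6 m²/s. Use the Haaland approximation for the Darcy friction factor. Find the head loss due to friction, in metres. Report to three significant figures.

V = 4Q/(πD²) = 4·0.223/(π·0.499²) = 1.140 m/s
Re = VD/ν = 1.140·0.499/1.64×10^-6 = 3.47×10^5 → turbulent
ε/D = 0.0057/499 = 1.14×10^-5
Haaland: f = 0.01406
h_f = f(L/D)V²/(2g) = 0.01406·(771/0.499)·1.140²/(2·9.81) = 1.440 m

h_f ≈ 1.44 m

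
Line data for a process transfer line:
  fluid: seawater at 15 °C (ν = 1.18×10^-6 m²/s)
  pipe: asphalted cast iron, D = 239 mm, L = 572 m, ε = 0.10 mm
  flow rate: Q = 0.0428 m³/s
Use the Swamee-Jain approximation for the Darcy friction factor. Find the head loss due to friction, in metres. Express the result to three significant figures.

h_f ≈ 2.06 m

V = 4Q/(πD²) = 4·0.0428/(π·0.239²) = 0.9540 m/s
Re = VD/ν = 0.9540·0.239/1.18×10^-6 = 1.93×10^5 → turbulent
ε/D = 0.10/239 = 4.18×10^-4
Swamee-Jain: f = 0.01855
h_f = f(L/D)V²/(2g) = 0.01855·(572/0.239)·0.9540²/(2·9.81) = 2.060 m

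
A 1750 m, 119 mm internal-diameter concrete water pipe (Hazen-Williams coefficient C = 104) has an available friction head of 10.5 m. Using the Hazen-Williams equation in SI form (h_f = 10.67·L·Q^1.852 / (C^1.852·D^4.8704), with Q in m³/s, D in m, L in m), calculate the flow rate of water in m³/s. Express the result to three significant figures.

Q ≈ 0.00678 m³/s

Rearranging: Q = [h_f·C^1.852·D^4.8704 / (10.67·L)]^(1/1.852)
Q = [10.5·104^1.852·0.119^4.8704 / (10.67·1750)]^0.540 = 0.006777 m³/s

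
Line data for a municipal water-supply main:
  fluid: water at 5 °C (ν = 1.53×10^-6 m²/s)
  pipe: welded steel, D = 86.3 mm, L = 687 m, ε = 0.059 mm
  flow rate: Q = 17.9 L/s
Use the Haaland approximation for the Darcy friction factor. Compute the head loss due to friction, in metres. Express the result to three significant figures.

h_f ≈ 75.1 m

V = 4Q/(πD²) = 4·0.0179/(π·0.0863²) = 3.060 m/s
Re = VD/ν = 3.060·0.0863/1.53×10^-6 = 1.73×10^5 → turbulent
ε/D = 0.059/86.3 = 6.84×10^-4
Haaland: f = 0.01976
h_f = f(L/D)V²/(2g) = 0.01976·(687/0.0863)·3.060²/(2·9.81) = 75.09 m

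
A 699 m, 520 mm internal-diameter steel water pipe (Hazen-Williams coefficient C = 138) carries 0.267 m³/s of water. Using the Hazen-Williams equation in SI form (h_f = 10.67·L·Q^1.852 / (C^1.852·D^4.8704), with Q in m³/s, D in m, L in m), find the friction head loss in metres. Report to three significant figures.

h_f = 10.67·699·0.267^1.852 / (138^1.852·0.520^4.8704) = 1.701 m

h_f ≈ 1.70 m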